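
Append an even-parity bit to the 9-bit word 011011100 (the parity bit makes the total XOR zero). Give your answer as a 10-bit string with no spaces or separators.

XOR of the 9 data bits: 0⊕1⊕1⊕0⊕1⊕1⊕1⊕0⊕0 = 1
Parity bit = 1 (so all 10 bits XOR to 0).

0110111001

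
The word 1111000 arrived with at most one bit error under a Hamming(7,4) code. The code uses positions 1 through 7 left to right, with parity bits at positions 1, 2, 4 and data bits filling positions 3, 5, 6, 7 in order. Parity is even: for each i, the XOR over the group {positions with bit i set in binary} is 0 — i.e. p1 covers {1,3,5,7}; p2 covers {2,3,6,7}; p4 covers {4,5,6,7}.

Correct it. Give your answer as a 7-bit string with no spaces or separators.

1110000

s1 (pos 1,3,5,7): 1⊕1⊕0⊕0 = 0
s2 (pos 2,3,6,7): 1⊕1⊕0⊕0 = 0
s4 (pos 4,5,6,7): 1⊕0⊕0⊕0 = 1
Syndrome s4…s1 = 100 → error at position 4.
Flip position 4: 1111000 → 1110000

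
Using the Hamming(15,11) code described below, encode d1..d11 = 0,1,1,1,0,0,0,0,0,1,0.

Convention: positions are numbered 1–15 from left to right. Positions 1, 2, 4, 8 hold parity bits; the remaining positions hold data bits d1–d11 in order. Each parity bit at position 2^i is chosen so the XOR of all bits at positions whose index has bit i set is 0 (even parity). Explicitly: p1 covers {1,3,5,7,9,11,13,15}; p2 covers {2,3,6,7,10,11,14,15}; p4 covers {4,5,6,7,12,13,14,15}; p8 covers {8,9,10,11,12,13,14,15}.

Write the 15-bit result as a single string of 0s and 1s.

010011110000010

Place data at non-parity positions: p1 p2 0 p4 1 1 1 p8 0 0 0 0 0 1 0
p1 (pos 1,3,5,7,9,11,13,15): XOR of data positions = 0⊕1⊕1⊕0⊕0⊕0⊕0 = 0
p2 (pos 2,3,6,7,10,11,14,15): XOR of data positions = 0⊕1⊕1⊕0⊕0⊕1⊕0 = 1
p4 (pos 4,5,6,7,12,13,14,15): XOR of data positions = 1⊕1⊕1⊕0⊕0⊕1⊕0 = 0
p8 (pos 8,9,10,11,12,13,14,15): XOR of data positions = 0⊕0⊕0⊕0⊕0⊕1⊕0 = 1
Codeword: 010011110000010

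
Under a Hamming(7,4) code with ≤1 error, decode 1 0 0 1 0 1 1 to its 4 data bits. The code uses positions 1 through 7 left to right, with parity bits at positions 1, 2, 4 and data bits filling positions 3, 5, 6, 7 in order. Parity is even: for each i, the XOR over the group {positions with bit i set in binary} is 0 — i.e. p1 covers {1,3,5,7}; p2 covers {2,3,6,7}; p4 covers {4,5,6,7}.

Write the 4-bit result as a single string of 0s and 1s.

0011

s1 (pos 1,3,5,7): 1⊕0⊕0⊕1 = 0
s2 (pos 2,3,6,7): 0⊕0⊕1⊕1 = 0
s4 (pos 4,5,6,7): 1⊕0⊕1⊕1 = 1
Syndrome s4…s1 = 100 → error at position 4.
Flip position 4: 1001011 → 1000011
Read data bits from positions 3,5,6,7: 0011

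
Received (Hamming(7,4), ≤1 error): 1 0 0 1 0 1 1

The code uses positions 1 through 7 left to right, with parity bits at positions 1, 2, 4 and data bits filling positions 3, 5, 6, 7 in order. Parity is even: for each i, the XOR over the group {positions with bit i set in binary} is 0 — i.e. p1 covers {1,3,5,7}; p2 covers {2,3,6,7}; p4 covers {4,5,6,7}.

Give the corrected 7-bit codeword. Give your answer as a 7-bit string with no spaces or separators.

s1 (pos 1,3,5,7): 1⊕0⊕0⊕1 = 0
s2 (pos 2,3,6,7): 0⊕0⊕1⊕1 = 0
s4 (pos 4,5,6,7): 1⊕0⊕1⊕1 = 1
Syndrome s4…s1 = 100 → error at position 4.
Flip position 4: 1001011 → 1000011

1000011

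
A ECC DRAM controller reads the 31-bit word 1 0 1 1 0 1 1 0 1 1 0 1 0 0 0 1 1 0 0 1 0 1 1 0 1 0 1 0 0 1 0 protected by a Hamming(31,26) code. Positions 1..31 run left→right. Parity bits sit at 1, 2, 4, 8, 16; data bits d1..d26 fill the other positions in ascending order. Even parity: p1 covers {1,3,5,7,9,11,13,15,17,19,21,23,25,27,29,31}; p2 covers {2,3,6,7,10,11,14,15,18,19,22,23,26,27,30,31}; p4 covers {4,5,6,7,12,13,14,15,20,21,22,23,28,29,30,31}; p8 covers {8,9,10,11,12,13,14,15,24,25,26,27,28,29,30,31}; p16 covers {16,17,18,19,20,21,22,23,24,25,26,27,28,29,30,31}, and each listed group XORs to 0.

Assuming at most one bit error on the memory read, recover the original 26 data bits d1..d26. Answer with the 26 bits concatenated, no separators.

10111101000100101101010010

s1 (pos 1,3,5,7,9,11,13,15,17,19,21,23,25,27,29,31): 1⊕1⊕0⊕1⊕1⊕0⊕0⊕0⊕1⊕0⊕0⊕1⊕1⊕1⊕0⊕0 = 0
s2 (pos 2,3,6,7,10,11,14,15,18,19,22,23,26,27,30,31): 0⊕1⊕1⊕1⊕1⊕0⊕0⊕0⊕0⊕0⊕1⊕1⊕0⊕1⊕1⊕0 = 0
s4 (pos 4,5,6,7,12,13,14,15,20,21,22,23,28,29,30,31): 1⊕0⊕1⊕1⊕1⊕0⊕0⊕0⊕1⊕0⊕1⊕1⊕0⊕0⊕1⊕0 = 0
s8 (pos 8,9,10,11,12,13,14,15,24,25,26,27,28,29,30,31): 0⊕1⊕1⊕0⊕1⊕0⊕0⊕0⊕0⊕1⊕0⊕1⊕0⊕0⊕1⊕0 = 0
s16 (pos 16,17,18,19,20,21,22,23,24,25,26,27,28,29,30,31): 1⊕1⊕0⊕0⊕1⊕0⊕1⊕1⊕0⊕1⊕0⊕1⊕0⊕0⊕1⊕0 = 0
Syndrome s16…s1 = 00000 → no error.
Read data bits from positions 3,5,6,7,9,10,11,12,13,14,15,17,18,19,20,21,22,23,24,25,26,27,28,29,30,31: 10111101000100101101010010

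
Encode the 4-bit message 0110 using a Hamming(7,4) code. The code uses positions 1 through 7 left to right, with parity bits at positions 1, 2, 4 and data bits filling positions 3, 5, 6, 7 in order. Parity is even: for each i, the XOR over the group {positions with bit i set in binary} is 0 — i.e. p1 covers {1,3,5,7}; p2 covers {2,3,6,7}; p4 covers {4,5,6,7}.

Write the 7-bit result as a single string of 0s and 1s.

1100110

Place data at non-parity positions: p1 p2 0 p4 1 1 0
p1 (pos 1,3,5,7): XOR of data positions = 0⊕1⊕0 = 1
p2 (pos 2,3,6,7): XOR of data positions = 0⊕1⊕0 = 1
p4 (pos 4,5,6,7): XOR of data positions = 1⊕1⊕0 = 0
Codeword: 1100110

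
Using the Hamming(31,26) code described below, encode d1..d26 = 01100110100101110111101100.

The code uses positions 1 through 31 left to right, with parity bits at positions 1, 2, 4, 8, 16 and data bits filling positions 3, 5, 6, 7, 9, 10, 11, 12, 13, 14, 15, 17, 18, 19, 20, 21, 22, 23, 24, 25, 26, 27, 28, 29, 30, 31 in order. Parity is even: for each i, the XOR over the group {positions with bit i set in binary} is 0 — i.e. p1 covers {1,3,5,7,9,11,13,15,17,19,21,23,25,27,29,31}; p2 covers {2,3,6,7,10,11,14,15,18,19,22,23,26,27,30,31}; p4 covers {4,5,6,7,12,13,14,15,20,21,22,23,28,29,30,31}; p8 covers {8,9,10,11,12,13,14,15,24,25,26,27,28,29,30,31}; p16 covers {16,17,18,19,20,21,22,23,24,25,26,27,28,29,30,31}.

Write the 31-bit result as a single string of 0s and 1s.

Place data at non-parity positions: p1 p2 0 p4 1 1 0 p8 0 1 1 0 1 0 0 p16 1 0 1 1 1 0 1 1 1 1 0 1 1 0 0
p1 (pos 1,3,5,7,9,11,13,15,17,19,21,23,25,27,29,31): XOR of data positions = 0⊕1⊕0⊕0⊕1⊕1⊕0⊕1⊕1⊕1⊕1⊕1⊕0⊕1⊕0 = 1
p2 (pos 2,3,6,7,10,11,14,15,18,19,22,23,26,27,30,31): XOR of data positions = 0⊕1⊕0⊕1⊕1⊕0⊕0⊕0⊕1⊕0⊕1⊕1⊕0⊕0⊕0 = 0
p4 (pos 4,5,6,7,12,13,14,15,20,21,22,23,28,29,30,31): XOR of data positions = 1⊕1⊕0⊕0⊕1⊕0⊕0⊕1⊕1⊕0⊕1⊕1⊕1⊕0⊕0 = 0
p8 (pos 8,9,10,11,12,13,14,15,24,25,26,27,28,29,30,31): XOR of data positions = 0⊕1⊕1⊕0⊕1⊕0⊕0⊕1⊕1⊕1⊕0⊕1⊕1⊕0⊕0 = 0
p16 (pos 16,17,18,19,20,21,22,23,24,25,26,27,28,29,30,31): XOR of data positions = 1⊕0⊕1⊕1⊕1⊕0⊕1⊕1⊕1⊕1⊕0⊕1⊕1⊕0⊕0 = 0
Codeword: 1000110001101000101110111101100

1000110001101000101110111101100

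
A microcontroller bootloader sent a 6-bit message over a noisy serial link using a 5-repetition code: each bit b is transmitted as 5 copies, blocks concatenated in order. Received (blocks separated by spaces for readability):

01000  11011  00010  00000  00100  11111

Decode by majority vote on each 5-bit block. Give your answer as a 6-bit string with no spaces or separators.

Block 1 (01000): 1 one → 0
Block 2 (11011): 4 ones → 1
Block 3 (00010): 1 one → 0
Block 4 (00000): 0 ones → 0
Block 5 (00100): 1 one → 0
Block 6 (11111): 5 ones → 1

010001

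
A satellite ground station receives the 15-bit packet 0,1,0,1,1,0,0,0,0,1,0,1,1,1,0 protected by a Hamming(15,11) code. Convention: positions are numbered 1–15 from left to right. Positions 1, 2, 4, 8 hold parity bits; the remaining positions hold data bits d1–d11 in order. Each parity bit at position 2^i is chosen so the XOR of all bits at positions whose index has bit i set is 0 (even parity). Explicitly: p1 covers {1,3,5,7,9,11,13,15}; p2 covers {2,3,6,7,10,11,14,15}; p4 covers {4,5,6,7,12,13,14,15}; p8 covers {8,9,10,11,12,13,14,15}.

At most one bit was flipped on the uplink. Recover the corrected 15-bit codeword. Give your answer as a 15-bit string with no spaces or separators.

010111000101110

s1 (pos 1,3,5,7,9,11,13,15): 0⊕0⊕1⊕0⊕0⊕0⊕1⊕0 = 0
s2 (pos 2,3,6,7,10,11,14,15): 1⊕0⊕0⊕0⊕1⊕0⊕1⊕0 = 1
s4 (pos 4,5,6,7,12,13,14,15): 1⊕1⊕0⊕0⊕1⊕1⊕1⊕0 = 1
s8 (pos 8,9,10,11,12,13,14,15): 0⊕0⊕1⊕0⊕1⊕1⊕1⊕0 = 0
Syndrome s8…s1 = 0110 → error at position 6.
Flip position 6: 010110000101110 → 010111000101110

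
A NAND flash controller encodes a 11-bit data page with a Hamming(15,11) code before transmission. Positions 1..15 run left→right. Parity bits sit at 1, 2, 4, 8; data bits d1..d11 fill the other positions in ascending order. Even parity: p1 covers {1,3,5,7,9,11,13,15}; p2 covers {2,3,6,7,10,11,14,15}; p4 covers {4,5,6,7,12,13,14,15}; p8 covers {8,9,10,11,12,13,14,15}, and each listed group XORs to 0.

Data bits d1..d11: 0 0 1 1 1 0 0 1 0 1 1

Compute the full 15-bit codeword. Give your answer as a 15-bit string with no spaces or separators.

100101101001011

Place data at non-parity positions: p1 p2 0 p4 0 1 1 p8 1 0 0 1 0 1 1
p1 (pos 1,3,5,7,9,11,13,15): XOR of data positions = 0⊕0⊕1⊕1⊕0⊕0⊕1 = 1
p2 (pos 2,3,6,7,10,11,14,15): XOR of data positions = 0⊕1⊕1⊕0⊕0⊕1⊕1 = 0
p4 (pos 4,5,6,7,12,13,14,15): XOR of data positions = 0⊕1⊕1⊕1⊕0⊕1⊕1 = 1
p8 (pos 8,9,10,11,12,13,14,15): XOR of data positions = 1⊕0⊕0⊕1⊕0⊕1⊕1 = 0
Codeword: 100101101001011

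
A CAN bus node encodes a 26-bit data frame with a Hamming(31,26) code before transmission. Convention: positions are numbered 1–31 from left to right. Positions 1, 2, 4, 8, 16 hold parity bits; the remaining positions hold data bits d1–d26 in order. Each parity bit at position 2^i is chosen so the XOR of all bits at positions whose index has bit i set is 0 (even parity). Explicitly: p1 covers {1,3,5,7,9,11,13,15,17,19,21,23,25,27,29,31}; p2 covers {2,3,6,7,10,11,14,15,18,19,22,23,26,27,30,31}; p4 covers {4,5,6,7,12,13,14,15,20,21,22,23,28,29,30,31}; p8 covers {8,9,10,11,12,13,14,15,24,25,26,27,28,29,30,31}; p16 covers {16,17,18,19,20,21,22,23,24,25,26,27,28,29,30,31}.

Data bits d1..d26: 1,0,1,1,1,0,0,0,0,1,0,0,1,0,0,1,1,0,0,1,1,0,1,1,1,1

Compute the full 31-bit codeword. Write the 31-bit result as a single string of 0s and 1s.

Place data at non-parity positions: p1 p2 1 p4 0 1 1 p8 1 0 0 0 0 1 0 p16 0 1 0 0 1 1 0 0 1 1 0 1 1 1 1
p1 (pos 1,3,5,7,9,11,13,15,17,19,21,23,25,27,29,31): XOR of data positions = 1⊕0⊕1⊕1⊕0⊕0⊕0⊕0⊕0⊕1⊕0⊕1⊕0⊕1⊕1 = 1
p2 (pos 2,3,6,7,10,11,14,15,18,19,22,23,26,27,30,31): XOR of data positions = 1⊕1⊕1⊕0⊕0⊕1⊕0⊕1⊕0⊕1⊕0⊕1⊕0⊕1⊕1 = 1
p4 (pos 4,5,6,7,12,13,14,15,20,21,22,23,28,29,30,31): XOR of data positions = 0⊕1⊕1⊕0⊕0⊕1⊕0⊕0⊕1⊕1⊕0⊕1⊕1⊕1⊕1 = 1
p8 (pos 8,9,10,11,12,13,14,15,24,25,26,27,28,29,30,31): XOR of data positions = 1⊕0⊕0⊕0⊕0⊕1⊕0⊕0⊕1⊕1⊕0⊕1⊕1⊕1⊕1 = 0
p16 (pos 16,17,18,19,20,21,22,23,24,25,26,27,28,29,30,31): XOR of data positions = 0⊕1⊕0⊕0⊕1⊕1⊕0⊕0⊕1⊕1⊕0⊕1⊕1⊕1⊕1 = 1
Codeword: 1111011010000101010011001101111

1111011010000101010011001101111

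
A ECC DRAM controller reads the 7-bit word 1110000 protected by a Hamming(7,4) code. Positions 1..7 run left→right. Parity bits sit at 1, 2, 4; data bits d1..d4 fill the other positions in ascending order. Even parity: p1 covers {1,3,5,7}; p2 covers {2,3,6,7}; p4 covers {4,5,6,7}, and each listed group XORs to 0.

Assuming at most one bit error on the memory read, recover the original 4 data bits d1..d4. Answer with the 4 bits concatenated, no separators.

s1 (pos 1,3,5,7): 1⊕1⊕0⊕0 = 0
s2 (pos 2,3,6,7): 1⊕1⊕0⊕0 = 0
s4 (pos 4,5,6,7): 0⊕0⊕0⊕0 = 0
Syndrome s4…s1 = 000 → no error.
Read data bits from positions 3,5,6,7: 1000

1000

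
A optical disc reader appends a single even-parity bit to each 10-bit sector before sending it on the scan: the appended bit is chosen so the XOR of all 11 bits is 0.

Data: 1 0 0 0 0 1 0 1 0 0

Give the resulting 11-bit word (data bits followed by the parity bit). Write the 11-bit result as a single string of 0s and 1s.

XOR of the 10 data bits: 1⊕0⊕0⊕0⊕0⊕1⊕0⊕1⊕0⊕0 = 1
Parity bit = 1 (so all 11 bits XOR to 0).

10000101001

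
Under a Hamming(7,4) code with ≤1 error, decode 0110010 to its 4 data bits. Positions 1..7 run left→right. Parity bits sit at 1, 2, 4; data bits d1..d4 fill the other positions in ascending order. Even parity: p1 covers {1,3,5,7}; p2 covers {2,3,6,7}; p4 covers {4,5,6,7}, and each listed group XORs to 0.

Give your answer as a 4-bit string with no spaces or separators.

1011

s1 (pos 1,3,5,7): 0⊕1⊕0⊕0 = 1
s2 (pos 2,3,6,7): 1⊕1⊕1⊕0 = 1
s4 (pos 4,5,6,7): 0⊕0⊕1⊕0 = 1
Syndrome s4…s1 = 111 → error at position 7.
Flip position 7: 0110010 → 0110011
Read data bits from positions 3,5,6,7: 1011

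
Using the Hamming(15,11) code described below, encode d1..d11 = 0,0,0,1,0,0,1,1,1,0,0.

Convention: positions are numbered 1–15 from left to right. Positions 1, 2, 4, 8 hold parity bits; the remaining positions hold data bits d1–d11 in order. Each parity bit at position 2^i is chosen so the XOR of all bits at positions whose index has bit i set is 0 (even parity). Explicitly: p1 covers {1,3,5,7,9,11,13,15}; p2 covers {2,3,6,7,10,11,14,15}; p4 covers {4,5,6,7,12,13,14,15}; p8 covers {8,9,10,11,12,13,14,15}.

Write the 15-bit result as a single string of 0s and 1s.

100100110011100

Place data at non-parity positions: p1 p2 0 p4 0 0 1 p8 0 0 1 1 1 0 0
p1 (pos 1,3,5,7,9,11,13,15): XOR of data positions = 0⊕0⊕1⊕0⊕1⊕1⊕0 = 1
p2 (pos 2,3,6,7,10,11,14,15): XOR of data positions = 0⊕0⊕1⊕0⊕1⊕0⊕0 = 0
p4 (pos 4,5,6,7,12,13,14,15): XOR of data positions = 0⊕0⊕1⊕1⊕1⊕0⊕0 = 1
p8 (pos 8,9,10,11,12,13,14,15): XOR of data positions = 0⊕0⊕1⊕1⊕1⊕0⊕0 = 1
Codeword: 100100110011100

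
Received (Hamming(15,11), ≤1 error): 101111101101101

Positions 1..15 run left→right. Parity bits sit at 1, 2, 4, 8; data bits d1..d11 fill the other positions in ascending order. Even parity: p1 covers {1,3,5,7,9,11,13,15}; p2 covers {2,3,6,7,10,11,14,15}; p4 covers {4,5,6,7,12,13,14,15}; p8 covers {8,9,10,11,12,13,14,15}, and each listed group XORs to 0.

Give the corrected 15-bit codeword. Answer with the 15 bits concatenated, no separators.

s1 (pos 1,3,5,7,9,11,13,15): 1⊕1⊕1⊕1⊕1⊕0⊕1⊕1 = 1
s2 (pos 2,3,6,7,10,11,14,15): 0⊕1⊕1⊕1⊕1⊕0⊕0⊕1 = 1
s4 (pos 4,5,6,7,12,13,14,15): 1⊕1⊕1⊕1⊕1⊕1⊕0⊕1 = 1
s8 (pos 8,9,10,11,12,13,14,15): 0⊕1⊕1⊕0⊕1⊕1⊕0⊕1 = 1
Syndrome s8…s1 = 1111 → error at position 15.
Flip position 15: 101111101101101 → 101111101101100

101111101101100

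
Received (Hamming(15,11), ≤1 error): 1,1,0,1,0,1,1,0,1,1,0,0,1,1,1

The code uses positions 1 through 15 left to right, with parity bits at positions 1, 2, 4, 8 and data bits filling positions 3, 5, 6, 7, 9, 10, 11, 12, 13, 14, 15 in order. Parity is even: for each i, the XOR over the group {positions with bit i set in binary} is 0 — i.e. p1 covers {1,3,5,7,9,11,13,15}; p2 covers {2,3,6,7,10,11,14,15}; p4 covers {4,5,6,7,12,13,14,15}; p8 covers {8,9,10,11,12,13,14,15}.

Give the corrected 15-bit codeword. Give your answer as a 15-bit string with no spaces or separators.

110101100100111

s1 (pos 1,3,5,7,9,11,13,15): 1⊕0⊕0⊕1⊕1⊕0⊕1⊕1 = 1
s2 (pos 2,3,6,7,10,11,14,15): 1⊕0⊕1⊕1⊕1⊕0⊕1⊕1 = 0
s4 (pos 4,5,6,7,12,13,14,15): 1⊕0⊕1⊕1⊕0⊕1⊕1⊕1 = 0
s8 (pos 8,9,10,11,12,13,14,15): 0⊕1⊕1⊕0⊕0⊕1⊕1⊕1 = 1
Syndrome s8…s1 = 1001 → error at position 9.
Flip position 9: 110101101100111 → 110101100100111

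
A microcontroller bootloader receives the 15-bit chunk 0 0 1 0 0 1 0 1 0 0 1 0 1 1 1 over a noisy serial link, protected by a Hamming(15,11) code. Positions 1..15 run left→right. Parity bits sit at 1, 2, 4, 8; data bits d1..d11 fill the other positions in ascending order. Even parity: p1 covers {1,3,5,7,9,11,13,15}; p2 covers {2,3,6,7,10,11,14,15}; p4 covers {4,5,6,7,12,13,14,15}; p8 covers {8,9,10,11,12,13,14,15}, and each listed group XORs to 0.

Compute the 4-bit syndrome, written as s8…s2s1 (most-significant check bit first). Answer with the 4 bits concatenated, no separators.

1010

s1 (pos 1,3,5,7,9,11,13,15): 0⊕1⊕0⊕0⊕0⊕1⊕1⊕1 = 0
s2 (pos 2,3,6,7,10,11,14,15): 0⊕1⊕1⊕0⊕0⊕1⊕1⊕1 = 1
s4 (pos 4,5,6,7,12,13,14,15): 0⊕0⊕1⊕0⊕0⊕1⊕1⊕1 = 0
s8 (pos 8,9,10,11,12,13,14,15): 1⊕0⊕0⊕1⊕0⊕1⊕1⊕1 = 1
Syndrome s8…s1 = 1010 → error at position 10.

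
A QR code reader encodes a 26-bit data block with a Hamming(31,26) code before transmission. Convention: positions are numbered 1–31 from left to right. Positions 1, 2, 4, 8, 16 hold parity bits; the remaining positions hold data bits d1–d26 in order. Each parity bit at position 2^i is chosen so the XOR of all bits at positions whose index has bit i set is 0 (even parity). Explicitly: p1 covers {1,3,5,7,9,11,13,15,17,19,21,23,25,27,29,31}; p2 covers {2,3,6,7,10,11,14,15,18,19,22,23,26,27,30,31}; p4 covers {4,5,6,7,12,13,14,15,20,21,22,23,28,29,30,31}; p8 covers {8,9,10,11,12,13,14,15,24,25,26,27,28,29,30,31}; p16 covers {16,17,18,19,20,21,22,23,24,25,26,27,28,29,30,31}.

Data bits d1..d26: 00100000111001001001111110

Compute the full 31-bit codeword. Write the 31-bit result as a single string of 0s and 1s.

0000010100001110001001001111110

Place data at non-parity positions: p1 p2 0 p4 0 1 0 p8 0 0 0 0 1 1 1 p16 0 0 1 0 0 1 0 0 1 1 1 1 1 1 0
p1 (pos 1,3,5,7,9,11,13,15,17,19,21,23,25,27,29,31): XOR of data positions = 0⊕0⊕0⊕0⊕0⊕1⊕1⊕0⊕1⊕0⊕0⊕1⊕1⊕1⊕0 = 0
p2 (pos 2,3,6,7,10,11,14,15,18,19,22,23,26,27,30,31): XOR of data positions = 0⊕1⊕0⊕0⊕0⊕1⊕1⊕0⊕1⊕1⊕0⊕1⊕1⊕1⊕0 = 0
p4 (pos 4,5,6,7,12,13,14,15,20,21,22,23,28,29,30,31): XOR of data positions = 0⊕1⊕0⊕0⊕1⊕1⊕1⊕0⊕0⊕1⊕0⊕1⊕1⊕1⊕0 = 0
p8 (pos 8,9,10,11,12,13,14,15,24,25,26,27,28,29,30,31): XOR of data positions = 0⊕0⊕0⊕0⊕1⊕1⊕1⊕0⊕1⊕1⊕1⊕1⊕1⊕1⊕0 = 1
p16 (pos 16,17,18,19,20,21,22,23,24,25,26,27,28,29,30,31): XOR of data positions = 0⊕0⊕1⊕0⊕0⊕1⊕0⊕0⊕1⊕1⊕1⊕1⊕1⊕1⊕0 = 0
Codeword: 0000010100001110001001001111110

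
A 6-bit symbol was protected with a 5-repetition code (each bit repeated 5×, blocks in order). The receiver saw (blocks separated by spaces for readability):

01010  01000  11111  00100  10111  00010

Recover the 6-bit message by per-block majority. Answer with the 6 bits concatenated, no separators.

001010

Block 1 (01010): 2 ones → 0
Block 2 (01000): 1 one → 0
Block 3 (11111): 5 ones → 1
Block 4 (00100): 1 one → 0
Block 5 (10111): 4 ones → 1
Block 6 (00010): 1 one → 0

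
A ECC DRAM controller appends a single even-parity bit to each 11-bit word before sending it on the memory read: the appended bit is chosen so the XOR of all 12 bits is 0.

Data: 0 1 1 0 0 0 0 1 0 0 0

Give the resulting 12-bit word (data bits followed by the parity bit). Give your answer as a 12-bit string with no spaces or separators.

XOR of the 11 data bits: 0⊕1⊕1⊕0⊕0⊕0⊕0⊕1⊕0⊕0⊕0 = 1
Parity bit = 1 (so all 12 bits XOR to 0).

011000010001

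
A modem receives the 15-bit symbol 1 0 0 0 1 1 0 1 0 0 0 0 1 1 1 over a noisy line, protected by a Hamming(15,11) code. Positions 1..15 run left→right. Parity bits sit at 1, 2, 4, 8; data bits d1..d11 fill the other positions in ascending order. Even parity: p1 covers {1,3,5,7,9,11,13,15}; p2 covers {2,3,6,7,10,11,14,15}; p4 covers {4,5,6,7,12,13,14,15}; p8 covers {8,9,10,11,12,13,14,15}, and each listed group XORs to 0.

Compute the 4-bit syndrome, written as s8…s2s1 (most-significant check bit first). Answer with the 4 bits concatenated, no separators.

0110

s1 (pos 1,3,5,7,9,11,13,15): 1⊕0⊕1⊕0⊕0⊕0⊕1⊕1 = 0
s2 (pos 2,3,6,7,10,11,14,15): 0⊕0⊕1⊕0⊕0⊕0⊕1⊕1 = 1
s4 (pos 4,5,6,7,12,13,14,15): 0⊕1⊕1⊕0⊕0⊕1⊕1⊕1 = 1
s8 (pos 8,9,10,11,12,13,14,15): 1⊕0⊕0⊕0⊕0⊕1⊕1⊕1 = 0
Syndrome s8…s1 = 0110 → error at position 6.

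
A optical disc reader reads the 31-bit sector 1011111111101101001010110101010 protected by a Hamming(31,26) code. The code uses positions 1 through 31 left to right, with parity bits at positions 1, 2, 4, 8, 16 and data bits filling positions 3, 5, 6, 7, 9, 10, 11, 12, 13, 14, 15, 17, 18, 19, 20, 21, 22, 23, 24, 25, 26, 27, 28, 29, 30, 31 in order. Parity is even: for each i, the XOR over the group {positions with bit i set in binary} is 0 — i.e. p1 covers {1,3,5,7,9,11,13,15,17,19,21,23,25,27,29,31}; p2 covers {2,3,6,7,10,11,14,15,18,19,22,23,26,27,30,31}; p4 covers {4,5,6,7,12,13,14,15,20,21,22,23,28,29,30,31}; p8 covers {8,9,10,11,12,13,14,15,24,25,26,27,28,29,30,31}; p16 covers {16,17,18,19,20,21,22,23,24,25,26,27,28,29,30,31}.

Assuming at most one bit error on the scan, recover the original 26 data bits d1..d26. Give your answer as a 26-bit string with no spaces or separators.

11111110110001010110101010

s1 (pos 1,3,5,7,9,11,13,15,17,19,21,23,25,27,29,31): 1⊕1⊕1⊕1⊕1⊕1⊕1⊕0⊕0⊕1⊕1⊕1⊕0⊕0⊕0⊕0 = 0
s2 (pos 2,3,6,7,10,11,14,15,18,19,22,23,26,27,30,31): 0⊕1⊕1⊕1⊕1⊕1⊕1⊕0⊕0⊕1⊕0⊕1⊕1⊕0⊕1⊕0 = 0
s4 (pos 4,5,6,7,12,13,14,15,20,21,22,23,28,29,30,31): 1⊕1⊕1⊕1⊕0⊕1⊕1⊕0⊕0⊕1⊕0⊕1⊕1⊕0⊕1⊕0 = 0
s8 (pos 8,9,10,11,12,13,14,15,24,25,26,27,28,29,30,31): 1⊕1⊕1⊕1⊕0⊕1⊕1⊕0⊕1⊕0⊕1⊕0⊕1⊕0⊕1⊕0 = 0
s16 (pos 16,17,18,19,20,21,22,23,24,25,26,27,28,29,30,31): 1⊕0⊕0⊕1⊕0⊕1⊕0⊕1⊕1⊕0⊕1⊕0⊕1⊕0⊕1⊕0 = 0
Syndrome s16…s1 = 00000 → no error.
Read data bits from positions 3,5,6,7,9,10,11,12,13,14,15,17,18,19,20,21,22,23,24,25,26,27,28,29,30,31: 11111110110001010110101010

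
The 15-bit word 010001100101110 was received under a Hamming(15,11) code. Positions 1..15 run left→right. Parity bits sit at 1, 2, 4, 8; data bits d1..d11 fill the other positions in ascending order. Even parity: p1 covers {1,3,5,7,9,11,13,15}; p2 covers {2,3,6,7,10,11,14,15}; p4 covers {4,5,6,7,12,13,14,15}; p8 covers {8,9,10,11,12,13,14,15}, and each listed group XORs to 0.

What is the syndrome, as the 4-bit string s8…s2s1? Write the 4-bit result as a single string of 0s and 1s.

0110

s1 (pos 1,3,5,7,9,11,13,15): 0⊕0⊕0⊕1⊕0⊕0⊕1⊕0 = 0
s2 (pos 2,3,6,7,10,11,14,15): 1⊕0⊕1⊕1⊕1⊕0⊕1⊕0 = 1
s4 (pos 4,5,6,7,12,13,14,15): 0⊕0⊕1⊕1⊕1⊕1⊕1⊕0 = 1
s8 (pos 8,9,10,11,12,13,14,15): 0⊕0⊕1⊕0⊕1⊕1⊕1⊕0 = 0
Syndrome s8…s1 = 0110 → error at position 6.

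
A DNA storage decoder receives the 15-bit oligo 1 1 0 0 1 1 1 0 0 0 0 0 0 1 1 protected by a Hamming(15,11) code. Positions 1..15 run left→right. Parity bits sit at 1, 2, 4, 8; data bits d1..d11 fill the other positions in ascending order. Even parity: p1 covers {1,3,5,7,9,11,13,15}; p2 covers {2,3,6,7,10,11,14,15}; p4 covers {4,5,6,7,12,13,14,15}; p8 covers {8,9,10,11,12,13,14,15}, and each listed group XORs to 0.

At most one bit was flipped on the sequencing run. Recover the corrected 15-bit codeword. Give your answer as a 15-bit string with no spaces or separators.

s1 (pos 1,3,5,7,9,11,13,15): 1⊕0⊕1⊕1⊕0⊕0⊕0⊕1 = 0
s2 (pos 2,3,6,7,10,11,14,15): 1⊕0⊕1⊕1⊕0⊕0⊕1⊕1 = 1
s4 (pos 4,5,6,7,12,13,14,15): 0⊕1⊕1⊕1⊕0⊕0⊕1⊕1 = 1
s8 (pos 8,9,10,11,12,13,14,15): 0⊕0⊕0⊕0⊕0⊕0⊕1⊕1 = 0
Syndrome s8…s1 = 0110 → error at position 6.
Flip position 6: 110011100000011 → 110010100000011

110010100000011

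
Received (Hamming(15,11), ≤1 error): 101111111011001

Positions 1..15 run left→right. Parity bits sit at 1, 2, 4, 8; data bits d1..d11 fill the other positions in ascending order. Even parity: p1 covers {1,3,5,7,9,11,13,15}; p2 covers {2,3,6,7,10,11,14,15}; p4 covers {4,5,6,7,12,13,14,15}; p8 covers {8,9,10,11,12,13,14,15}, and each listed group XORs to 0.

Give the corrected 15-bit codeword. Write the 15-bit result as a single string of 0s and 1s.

101111111001001

s1 (pos 1,3,5,7,9,11,13,15): 1⊕1⊕1⊕1⊕1⊕1⊕0⊕1 = 1
s2 (pos 2,3,6,7,10,11,14,15): 0⊕1⊕1⊕1⊕0⊕1⊕0⊕1 = 1
s4 (pos 4,5,6,7,12,13,14,15): 1⊕1⊕1⊕1⊕1⊕0⊕0⊕1 = 0
s8 (pos 8,9,10,11,12,13,14,15): 1⊕1⊕0⊕1⊕1⊕0⊕0⊕1 = 1
Syndrome s8…s1 = 1011 → error at position 11.
Flip position 11: 101111111011001 → 101111111001001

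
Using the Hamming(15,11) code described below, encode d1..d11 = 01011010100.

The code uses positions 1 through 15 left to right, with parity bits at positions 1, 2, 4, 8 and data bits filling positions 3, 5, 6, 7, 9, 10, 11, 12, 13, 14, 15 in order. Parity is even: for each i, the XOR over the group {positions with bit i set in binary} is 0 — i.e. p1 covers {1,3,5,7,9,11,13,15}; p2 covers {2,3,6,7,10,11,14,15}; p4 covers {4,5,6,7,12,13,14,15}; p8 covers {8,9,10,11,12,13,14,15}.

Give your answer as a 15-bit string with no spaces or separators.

Place data at non-parity positions: p1 p2 0 p4 1 0 1 p8 1 0 1 0 1 0 0
p1 (pos 1,3,5,7,9,11,13,15): XOR of data positions = 0⊕1⊕1⊕1⊕1⊕1⊕0 = 1
p2 (pos 2,3,6,7,10,11,14,15): XOR of data positions = 0⊕0⊕1⊕0⊕1⊕0⊕0 = 0
p4 (pos 4,5,6,7,12,13,14,15): XOR of data positions = 1⊕0⊕1⊕0⊕1⊕0⊕0 = 1
p8 (pos 8,9,10,11,12,13,14,15): XOR of data positions = 1⊕0⊕1⊕0⊕1⊕0⊕0 = 1
Codeword: 100110111010100

100110111010100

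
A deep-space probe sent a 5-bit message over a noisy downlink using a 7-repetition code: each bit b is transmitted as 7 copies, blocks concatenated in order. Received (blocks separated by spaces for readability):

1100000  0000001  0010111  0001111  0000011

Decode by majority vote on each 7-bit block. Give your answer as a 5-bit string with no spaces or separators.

Block 1 (1100000): 2 ones → 0
Block 2 (0000001): 1 one → 0
Block 3 (0010111): 4 ones → 1
Block 4 (0001111): 4 ones → 1
Block 5 (0000011): 2 ones → 0

00110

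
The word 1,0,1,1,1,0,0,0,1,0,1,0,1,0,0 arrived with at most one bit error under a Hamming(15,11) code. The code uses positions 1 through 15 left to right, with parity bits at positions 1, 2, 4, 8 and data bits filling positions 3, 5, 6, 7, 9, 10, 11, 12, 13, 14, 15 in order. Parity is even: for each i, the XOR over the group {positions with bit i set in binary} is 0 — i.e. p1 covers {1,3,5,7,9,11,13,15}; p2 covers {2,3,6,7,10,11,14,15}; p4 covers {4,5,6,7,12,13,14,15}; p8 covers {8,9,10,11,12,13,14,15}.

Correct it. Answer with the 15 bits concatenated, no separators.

101110001011100

s1 (pos 1,3,5,7,9,11,13,15): 1⊕1⊕1⊕0⊕1⊕1⊕1⊕0 = 0
s2 (pos 2,3,6,7,10,11,14,15): 0⊕1⊕0⊕0⊕0⊕1⊕0⊕0 = 0
s4 (pos 4,5,6,7,12,13,14,15): 1⊕1⊕0⊕0⊕0⊕1⊕0⊕0 = 1
s8 (pos 8,9,10,11,12,13,14,15): 0⊕1⊕0⊕1⊕0⊕1⊕0⊕0 = 1
Syndrome s8…s1 = 1100 → error at position 12.
Flip position 12: 101110001010100 → 101110001011100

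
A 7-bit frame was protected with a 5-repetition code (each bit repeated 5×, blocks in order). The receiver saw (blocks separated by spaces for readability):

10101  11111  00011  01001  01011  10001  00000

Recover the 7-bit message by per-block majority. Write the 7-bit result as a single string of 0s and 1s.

1100100

Block 1 (10101): 3 ones → 1
Block 2 (11111): 5 ones → 1
Block 3 (00011): 2 ones → 0
Block 4 (01001): 2 ones → 0
Block 5 (01011): 3 ones → 1
Block 6 (10001): 2 ones → 0
Block 7 (00000): 0 ones → 0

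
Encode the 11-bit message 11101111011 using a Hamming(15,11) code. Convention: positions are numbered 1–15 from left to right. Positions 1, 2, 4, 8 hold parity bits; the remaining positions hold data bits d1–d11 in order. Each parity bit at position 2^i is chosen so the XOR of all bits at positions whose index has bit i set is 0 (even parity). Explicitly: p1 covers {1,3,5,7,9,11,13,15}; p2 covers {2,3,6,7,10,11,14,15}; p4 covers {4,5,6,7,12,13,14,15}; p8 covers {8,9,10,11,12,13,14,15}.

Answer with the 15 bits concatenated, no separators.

Place data at non-parity positions: p1 p2 1 p4 1 1 0 p8 1 1 1 1 0 1 1
p1 (pos 1,3,5,7,9,11,13,15): XOR of data positions = 1⊕1⊕0⊕1⊕1⊕0⊕1 = 1
p2 (pos 2,3,6,7,10,11,14,15): XOR of data positions = 1⊕1⊕0⊕1⊕1⊕1⊕1 = 0
p4 (pos 4,5,6,7,12,13,14,15): XOR of data positions = 1⊕1⊕0⊕1⊕0⊕1⊕1 = 1
p8 (pos 8,9,10,11,12,13,14,15): XOR of data positions = 1⊕1⊕1⊕1⊕0⊕1⊕1 = 0
Codeword: 101111001111011

101111001111011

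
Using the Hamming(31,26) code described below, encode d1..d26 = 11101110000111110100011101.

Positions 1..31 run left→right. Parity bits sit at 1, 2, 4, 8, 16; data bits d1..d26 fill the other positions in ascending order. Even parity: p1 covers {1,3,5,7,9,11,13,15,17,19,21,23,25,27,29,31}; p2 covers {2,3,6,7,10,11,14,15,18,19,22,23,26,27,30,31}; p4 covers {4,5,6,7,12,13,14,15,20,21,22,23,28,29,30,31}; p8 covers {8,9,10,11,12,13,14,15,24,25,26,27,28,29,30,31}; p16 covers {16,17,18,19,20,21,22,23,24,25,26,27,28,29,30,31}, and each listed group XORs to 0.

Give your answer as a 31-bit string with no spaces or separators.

Place data at non-parity positions: p1 p2 1 p4 1 1 0 p8 1 1 1 0 0 0 0 p16 1 1 1 1 1 0 1 0 0 0 1 1 1 0 1
p1 (pos 1,3,5,7,9,11,13,15,17,19,21,23,25,27,29,31): XOR of data positions = 1⊕1⊕0⊕1⊕1⊕0⊕0⊕1⊕1⊕1⊕1⊕0⊕1⊕1⊕1 = 1
p2 (pos 2,3,6,7,10,11,14,15,18,19,22,23,26,27,30,31): XOR of data positions = 1⊕1⊕0⊕1⊕1⊕0⊕0⊕1⊕1⊕0⊕1⊕0⊕1⊕0⊕1 = 1
p4 (pos 4,5,6,7,12,13,14,15,20,21,22,23,28,29,30,31): XOR of data positions = 1⊕1⊕0⊕0⊕0⊕0⊕0⊕1⊕1⊕0⊕1⊕1⊕1⊕0⊕1 = 0
p8 (pos 8,9,10,11,12,13,14,15,24,25,26,27,28,29,30,31): XOR of data positions = 1⊕1⊕1⊕0⊕0⊕0⊕0⊕0⊕0⊕0⊕1⊕1⊕1⊕0⊕1 = 1
p16 (pos 16,17,18,19,20,21,22,23,24,25,26,27,28,29,30,31): XOR of data positions = 1⊕1⊕1⊕1⊕1⊕0⊕1⊕0⊕0⊕0⊕1⊕1⊕1⊕0⊕1 = 0
Codeword: 1110110111100000111110100011101

1110110111100000111110100011101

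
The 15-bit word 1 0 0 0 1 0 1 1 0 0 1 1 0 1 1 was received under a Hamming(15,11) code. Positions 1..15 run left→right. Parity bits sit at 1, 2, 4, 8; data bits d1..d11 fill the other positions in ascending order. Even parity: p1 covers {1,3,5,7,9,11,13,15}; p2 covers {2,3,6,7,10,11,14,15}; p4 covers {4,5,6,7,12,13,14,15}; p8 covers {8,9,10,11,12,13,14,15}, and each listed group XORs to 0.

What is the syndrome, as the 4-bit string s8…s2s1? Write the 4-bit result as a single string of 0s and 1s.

1101

s1 (pos 1,3,5,7,9,11,13,15): 1⊕0⊕1⊕1⊕0⊕1⊕0⊕1 = 1
s2 (pos 2,3,6,7,10,11,14,15): 0⊕0⊕0⊕1⊕0⊕1⊕1⊕1 = 0
s4 (pos 4,5,6,7,12,13,14,15): 0⊕1⊕0⊕1⊕1⊕0⊕1⊕1 = 1
s8 (pos 8,9,10,11,12,13,14,15): 1⊕0⊕0⊕1⊕1⊕0⊕1⊕1 = 1
Syndrome s8…s1 = 1101 → error at position 13.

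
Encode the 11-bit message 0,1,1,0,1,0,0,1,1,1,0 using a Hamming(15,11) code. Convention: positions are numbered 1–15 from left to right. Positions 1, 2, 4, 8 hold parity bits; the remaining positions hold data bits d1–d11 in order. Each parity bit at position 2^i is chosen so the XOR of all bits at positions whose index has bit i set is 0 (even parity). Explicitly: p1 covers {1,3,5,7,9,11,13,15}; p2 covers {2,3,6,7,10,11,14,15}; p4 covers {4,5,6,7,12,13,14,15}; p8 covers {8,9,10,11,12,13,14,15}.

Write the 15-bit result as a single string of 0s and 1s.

100111001001110

Place data at non-parity positions: p1 p2 0 p4 1 1 0 p8 1 0 0 1 1 1 0
p1 (pos 1,3,5,7,9,11,13,15): XOR of data positions = 0⊕1⊕0⊕1⊕0⊕1⊕0 = 1
p2 (pos 2,3,6,7,10,11,14,15): XOR of data positions = 0⊕1⊕0⊕0⊕0⊕1⊕0 = 0
p4 (pos 4,5,6,7,12,13,14,15): XOR of data positions = 1⊕1⊕0⊕1⊕1⊕1⊕0 = 1
p8 (pos 8,9,10,11,12,13,14,15): XOR of data positions = 1⊕0⊕0⊕1⊕1⊕1⊕0 = 0
Codeword: 100111001001110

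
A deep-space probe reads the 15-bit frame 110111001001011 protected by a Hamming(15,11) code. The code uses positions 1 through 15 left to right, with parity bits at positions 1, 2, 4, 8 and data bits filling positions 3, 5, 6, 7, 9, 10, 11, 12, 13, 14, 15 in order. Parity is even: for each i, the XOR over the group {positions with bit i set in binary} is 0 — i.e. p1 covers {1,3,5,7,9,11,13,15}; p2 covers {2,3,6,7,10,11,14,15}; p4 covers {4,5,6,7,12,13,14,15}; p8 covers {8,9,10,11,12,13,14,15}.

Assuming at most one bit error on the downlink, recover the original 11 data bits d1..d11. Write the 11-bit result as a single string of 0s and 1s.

01101001011

s1 (pos 1,3,5,7,9,11,13,15): 1⊕0⊕1⊕0⊕1⊕0⊕0⊕1 = 0
s2 (pos 2,3,6,7,10,11,14,15): 1⊕0⊕1⊕0⊕0⊕0⊕1⊕1 = 0
s4 (pos 4,5,6,7,12,13,14,15): 1⊕1⊕1⊕0⊕1⊕0⊕1⊕1 = 0
s8 (pos 8,9,10,11,12,13,14,15): 0⊕1⊕0⊕0⊕1⊕0⊕1⊕1 = 0
Syndrome s8…s1 = 0000 → no error.
Read data bits from positions 3,5,6,7,9,10,11,12,13,14,15: 01101001011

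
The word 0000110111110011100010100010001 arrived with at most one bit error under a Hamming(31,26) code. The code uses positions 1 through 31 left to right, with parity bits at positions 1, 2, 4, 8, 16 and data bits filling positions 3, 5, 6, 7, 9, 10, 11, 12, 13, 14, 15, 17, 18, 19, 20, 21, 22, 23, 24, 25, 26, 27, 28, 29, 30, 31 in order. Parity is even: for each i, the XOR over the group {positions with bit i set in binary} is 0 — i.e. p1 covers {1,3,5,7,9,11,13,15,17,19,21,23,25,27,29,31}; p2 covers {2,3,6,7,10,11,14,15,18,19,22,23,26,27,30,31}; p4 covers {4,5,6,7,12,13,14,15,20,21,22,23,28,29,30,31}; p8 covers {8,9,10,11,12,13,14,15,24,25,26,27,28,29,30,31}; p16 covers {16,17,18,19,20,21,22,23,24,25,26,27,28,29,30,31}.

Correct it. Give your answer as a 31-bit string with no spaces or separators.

0000111111110011100010100010001

s1 (pos 1,3,5,7,9,11,13,15,17,19,21,23,25,27,29,31): 0⊕0⊕1⊕0⊕1⊕1⊕0⊕1⊕1⊕0⊕1⊕1⊕0⊕1⊕0⊕1 = 1
s2 (pos 2,3,6,7,10,11,14,15,18,19,22,23,26,27,30,31): 0⊕0⊕1⊕0⊕1⊕1⊕0⊕1⊕0⊕0⊕0⊕1⊕0⊕1⊕0⊕1 = 1
s4 (pos 4,5,6,7,12,13,14,15,20,21,22,23,28,29,30,31): 0⊕1⊕1⊕0⊕1⊕0⊕0⊕1⊕0⊕1⊕0⊕1⊕0⊕0⊕0⊕1 = 1
s8 (pos 8,9,10,11,12,13,14,15,24,25,26,27,28,29,30,31): 1⊕1⊕1⊕1⊕1⊕0⊕0⊕1⊕0⊕0⊕0⊕1⊕0⊕0⊕0⊕1 = 0
s16 (pos 16,17,18,19,20,21,22,23,24,25,26,27,28,29,30,31): 1⊕1⊕0⊕0⊕0⊕1⊕0⊕1⊕0⊕0⊕0⊕1⊕0⊕0⊕0⊕1 = 0
Syndrome s16…s1 = 00111 → error at position 7.
Flip position 7: 0000110111110011100010100010001 → 0000111111110011100010100010001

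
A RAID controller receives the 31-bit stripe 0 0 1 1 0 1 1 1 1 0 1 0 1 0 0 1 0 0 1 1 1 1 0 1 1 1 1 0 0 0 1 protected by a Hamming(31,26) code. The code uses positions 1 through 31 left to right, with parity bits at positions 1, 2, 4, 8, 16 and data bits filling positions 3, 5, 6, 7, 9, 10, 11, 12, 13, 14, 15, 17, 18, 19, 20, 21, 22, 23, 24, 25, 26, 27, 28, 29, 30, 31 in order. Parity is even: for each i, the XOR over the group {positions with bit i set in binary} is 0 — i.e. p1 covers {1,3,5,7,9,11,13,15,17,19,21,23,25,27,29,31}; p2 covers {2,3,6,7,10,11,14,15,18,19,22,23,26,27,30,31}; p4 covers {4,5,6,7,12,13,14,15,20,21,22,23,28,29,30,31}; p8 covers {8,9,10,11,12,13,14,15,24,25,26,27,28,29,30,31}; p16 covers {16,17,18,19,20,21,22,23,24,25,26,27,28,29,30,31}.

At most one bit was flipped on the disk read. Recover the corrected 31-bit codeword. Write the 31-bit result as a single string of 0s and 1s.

s1 (pos 1,3,5,7,9,11,13,15,17,19,21,23,25,27,29,31): 0⊕1⊕0⊕1⊕1⊕1⊕1⊕0⊕0⊕1⊕1⊕0⊕1⊕1⊕0⊕1 = 0
s2 (pos 2,3,6,7,10,11,14,15,18,19,22,23,26,27,30,31): 0⊕1⊕1⊕1⊕0⊕1⊕0⊕0⊕0⊕1⊕1⊕0⊕1⊕1⊕0⊕1 = 1
s4 (pos 4,5,6,7,12,13,14,15,20,21,22,23,28,29,30,31): 1⊕0⊕1⊕1⊕0⊕1⊕0⊕0⊕1⊕1⊕1⊕0⊕0⊕0⊕0⊕1 = 0
s8 (pos 8,9,10,11,12,13,14,15,24,25,26,27,28,29,30,31): 1⊕1⊕0⊕1⊕0⊕1⊕0⊕0⊕1⊕1⊕1⊕1⊕0⊕0⊕0⊕1 = 1
s16 (pos 16,17,18,19,20,21,22,23,24,25,26,27,28,29,30,31): 1⊕0⊕0⊕1⊕1⊕1⊕1⊕0⊕1⊕1⊕1⊕1⊕0⊕0⊕0⊕1 = 0
Syndrome s16…s1 = 01010 → error at position 10.
Flip position 10: 0011011110101001001111011110001 → 0011011111101001001111011110001

0011011111101001001111011110001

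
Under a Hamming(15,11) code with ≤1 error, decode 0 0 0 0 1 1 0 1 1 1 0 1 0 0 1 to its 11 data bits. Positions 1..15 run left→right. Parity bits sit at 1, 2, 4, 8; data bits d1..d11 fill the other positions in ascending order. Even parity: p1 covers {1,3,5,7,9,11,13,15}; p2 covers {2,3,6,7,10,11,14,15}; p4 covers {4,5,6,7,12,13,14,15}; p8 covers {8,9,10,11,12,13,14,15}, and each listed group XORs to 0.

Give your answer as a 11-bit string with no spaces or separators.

s1 (pos 1,3,5,7,9,11,13,15): 0⊕0⊕1⊕0⊕1⊕0⊕0⊕1 = 1
s2 (pos 2,3,6,7,10,11,14,15): 0⊕0⊕1⊕0⊕1⊕0⊕0⊕1 = 1
s4 (pos 4,5,6,7,12,13,14,15): 0⊕1⊕1⊕0⊕1⊕0⊕0⊕1 = 0
s8 (pos 8,9,10,11,12,13,14,15): 1⊕1⊕1⊕0⊕1⊕0⊕0⊕1 = 1
Syndrome s8…s1 = 1011 → error at position 11.
Flip position 11: 000011011101001 → 000011011111001
Read data bits from positions 3,5,6,7,9,10,11,12,13,14,15: 01101111001

01101111001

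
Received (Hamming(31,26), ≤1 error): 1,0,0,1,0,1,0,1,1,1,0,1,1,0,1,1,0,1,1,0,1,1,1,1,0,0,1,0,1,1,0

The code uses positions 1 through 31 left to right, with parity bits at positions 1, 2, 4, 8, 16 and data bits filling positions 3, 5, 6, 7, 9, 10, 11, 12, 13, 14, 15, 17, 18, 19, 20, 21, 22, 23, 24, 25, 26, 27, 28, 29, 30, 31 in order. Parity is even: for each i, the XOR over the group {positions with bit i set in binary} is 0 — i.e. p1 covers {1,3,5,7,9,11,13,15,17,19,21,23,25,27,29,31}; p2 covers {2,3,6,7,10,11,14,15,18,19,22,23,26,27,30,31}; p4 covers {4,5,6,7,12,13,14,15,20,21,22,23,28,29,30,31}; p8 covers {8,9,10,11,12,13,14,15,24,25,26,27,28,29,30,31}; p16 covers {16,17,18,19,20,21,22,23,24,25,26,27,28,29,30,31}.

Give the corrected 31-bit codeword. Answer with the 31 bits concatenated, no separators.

s1 (pos 1,3,5,7,9,11,13,15,17,19,21,23,25,27,29,31): 1⊕0⊕0⊕0⊕1⊕0⊕1⊕1⊕0⊕1⊕1⊕1⊕0⊕1⊕1⊕0 = 1
s2 (pos 2,3,6,7,10,11,14,15,18,19,22,23,26,27,30,31): 0⊕0⊕1⊕0⊕1⊕0⊕0⊕1⊕1⊕1⊕1⊕1⊕0⊕1⊕1⊕0 = 1
s4 (pos 4,5,6,7,12,13,14,15,20,21,22,23,28,29,30,31): 1⊕0⊕1⊕0⊕1⊕1⊕0⊕1⊕0⊕1⊕1⊕1⊕0⊕1⊕1⊕0 = 0
s8 (pos 8,9,10,11,12,13,14,15,24,25,26,27,28,29,30,31): 1⊕1⊕1⊕0⊕1⊕1⊕0⊕1⊕1⊕0⊕0⊕1⊕0⊕1⊕1⊕0 = 0
s16 (pos 16,17,18,19,20,21,22,23,24,25,26,27,28,29,30,31): 1⊕0⊕1⊕1⊕0⊕1⊕1⊕1⊕1⊕0⊕0⊕1⊕0⊕1⊕1⊕0 = 0
Syndrome s16…s1 = 00011 → error at position 3.
Flip position 3: 1001010111011011011011110010110 → 1011010111011011011011110010110

1011010111011011011011110010110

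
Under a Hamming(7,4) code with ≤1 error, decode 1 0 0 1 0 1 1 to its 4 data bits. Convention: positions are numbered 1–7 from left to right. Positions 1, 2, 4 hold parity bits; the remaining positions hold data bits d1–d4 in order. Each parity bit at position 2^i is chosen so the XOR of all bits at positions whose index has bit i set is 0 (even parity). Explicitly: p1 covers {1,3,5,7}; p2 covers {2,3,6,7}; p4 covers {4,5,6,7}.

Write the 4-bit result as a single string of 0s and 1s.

0011

s1 (pos 1,3,5,7): 1⊕0⊕0⊕1 = 0
s2 (pos 2,3,6,7): 0⊕0⊕1⊕1 = 0
s4 (pos 4,5,6,7): 1⊕0⊕1⊕1 = 1
Syndrome s4…s1 = 100 → error at position 4.
Flip position 4: 1001011 → 1000011
Read data bits from positions 3,5,6,7: 0011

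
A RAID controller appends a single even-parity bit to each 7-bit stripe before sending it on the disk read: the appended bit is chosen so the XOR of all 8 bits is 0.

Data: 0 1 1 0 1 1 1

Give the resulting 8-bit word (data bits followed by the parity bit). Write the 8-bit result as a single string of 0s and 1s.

XOR of the 7 data bits: 0⊕1⊕1⊕0⊕1⊕1⊕1 = 1
Parity bit = 1 (so all 8 bits XOR to 0).

01101111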